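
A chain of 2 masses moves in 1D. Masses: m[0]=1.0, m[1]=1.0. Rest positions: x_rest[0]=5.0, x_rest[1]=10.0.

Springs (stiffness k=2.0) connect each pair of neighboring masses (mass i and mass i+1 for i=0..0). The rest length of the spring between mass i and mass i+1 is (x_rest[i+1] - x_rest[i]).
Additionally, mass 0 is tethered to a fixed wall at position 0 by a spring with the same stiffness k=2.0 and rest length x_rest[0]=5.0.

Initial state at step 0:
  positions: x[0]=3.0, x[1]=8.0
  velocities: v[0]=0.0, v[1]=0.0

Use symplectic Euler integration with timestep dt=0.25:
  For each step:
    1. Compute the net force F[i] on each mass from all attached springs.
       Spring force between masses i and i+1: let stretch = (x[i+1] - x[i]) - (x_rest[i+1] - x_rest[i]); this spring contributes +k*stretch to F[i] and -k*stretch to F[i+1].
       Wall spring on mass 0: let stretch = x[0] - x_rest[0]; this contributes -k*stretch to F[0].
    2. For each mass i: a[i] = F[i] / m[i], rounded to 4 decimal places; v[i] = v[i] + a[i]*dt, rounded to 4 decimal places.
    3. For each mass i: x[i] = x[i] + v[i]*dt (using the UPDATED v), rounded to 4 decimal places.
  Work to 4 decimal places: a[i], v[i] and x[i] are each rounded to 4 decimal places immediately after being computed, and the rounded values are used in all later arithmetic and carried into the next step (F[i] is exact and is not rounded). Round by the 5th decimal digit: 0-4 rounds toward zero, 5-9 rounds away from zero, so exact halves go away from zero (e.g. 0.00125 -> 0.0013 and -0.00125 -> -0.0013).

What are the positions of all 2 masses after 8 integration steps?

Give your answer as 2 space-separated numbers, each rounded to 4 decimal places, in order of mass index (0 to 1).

Answer: 5.2914 10.7520

Derivation:
Step 0: x=[3.0000 8.0000] v=[0.0000 0.0000]
Step 1: x=[3.2500 8.0000] v=[1.0000 0.0000]
Step 2: x=[3.6875 8.0313] v=[1.7500 0.1250]
Step 3: x=[4.2071 8.1446] v=[2.0782 0.4531]
Step 4: x=[4.6930 8.3907] v=[1.9434 0.9844]
Step 5: x=[5.0545 8.7996] v=[1.4458 1.6356]
Step 6: x=[5.2523 9.3654] v=[0.7911 2.2631]
Step 7: x=[5.3077 10.0421] v=[0.2215 2.7066]
Step 8: x=[5.2914 10.7520] v=[-0.0652 2.8394]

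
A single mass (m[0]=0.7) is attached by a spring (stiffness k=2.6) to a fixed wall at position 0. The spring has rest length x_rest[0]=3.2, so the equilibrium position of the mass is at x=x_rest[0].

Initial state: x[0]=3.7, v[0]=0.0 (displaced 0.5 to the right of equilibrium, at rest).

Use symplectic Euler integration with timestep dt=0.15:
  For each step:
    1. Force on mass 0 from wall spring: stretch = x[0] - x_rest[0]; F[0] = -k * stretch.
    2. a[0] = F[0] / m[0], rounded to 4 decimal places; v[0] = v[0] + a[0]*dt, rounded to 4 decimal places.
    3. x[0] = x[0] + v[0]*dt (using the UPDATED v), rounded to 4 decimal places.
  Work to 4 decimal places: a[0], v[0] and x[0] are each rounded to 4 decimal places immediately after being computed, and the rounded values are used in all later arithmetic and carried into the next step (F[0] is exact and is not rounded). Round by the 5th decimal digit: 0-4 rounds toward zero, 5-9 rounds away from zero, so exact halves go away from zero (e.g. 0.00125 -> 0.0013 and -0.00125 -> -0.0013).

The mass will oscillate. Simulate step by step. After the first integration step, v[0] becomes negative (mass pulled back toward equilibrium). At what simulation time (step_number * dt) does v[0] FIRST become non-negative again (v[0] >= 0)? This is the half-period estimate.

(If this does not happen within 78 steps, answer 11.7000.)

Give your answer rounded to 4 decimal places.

Step 0: x=[3.7000] v=[0.0000]
Step 1: x=[3.6582] v=[-0.2786]
Step 2: x=[3.5781] v=[-0.5339]
Step 3: x=[3.4664] v=[-0.7446]
Step 4: x=[3.3325] v=[-0.8930]
Step 5: x=[3.1875] v=[-0.9668]
Step 6: x=[3.0435] v=[-0.9598]
Step 7: x=[2.9126] v=[-0.8726]
Step 8: x=[2.8057] v=[-0.7125]
Step 9: x=[2.7318] v=[-0.4928]
Step 10: x=[2.6970] v=[-0.2320]
Step 11: x=[2.7042] v=[0.0482]
First v>=0 after going negative at step 11, time=1.6500

Answer: 1.6500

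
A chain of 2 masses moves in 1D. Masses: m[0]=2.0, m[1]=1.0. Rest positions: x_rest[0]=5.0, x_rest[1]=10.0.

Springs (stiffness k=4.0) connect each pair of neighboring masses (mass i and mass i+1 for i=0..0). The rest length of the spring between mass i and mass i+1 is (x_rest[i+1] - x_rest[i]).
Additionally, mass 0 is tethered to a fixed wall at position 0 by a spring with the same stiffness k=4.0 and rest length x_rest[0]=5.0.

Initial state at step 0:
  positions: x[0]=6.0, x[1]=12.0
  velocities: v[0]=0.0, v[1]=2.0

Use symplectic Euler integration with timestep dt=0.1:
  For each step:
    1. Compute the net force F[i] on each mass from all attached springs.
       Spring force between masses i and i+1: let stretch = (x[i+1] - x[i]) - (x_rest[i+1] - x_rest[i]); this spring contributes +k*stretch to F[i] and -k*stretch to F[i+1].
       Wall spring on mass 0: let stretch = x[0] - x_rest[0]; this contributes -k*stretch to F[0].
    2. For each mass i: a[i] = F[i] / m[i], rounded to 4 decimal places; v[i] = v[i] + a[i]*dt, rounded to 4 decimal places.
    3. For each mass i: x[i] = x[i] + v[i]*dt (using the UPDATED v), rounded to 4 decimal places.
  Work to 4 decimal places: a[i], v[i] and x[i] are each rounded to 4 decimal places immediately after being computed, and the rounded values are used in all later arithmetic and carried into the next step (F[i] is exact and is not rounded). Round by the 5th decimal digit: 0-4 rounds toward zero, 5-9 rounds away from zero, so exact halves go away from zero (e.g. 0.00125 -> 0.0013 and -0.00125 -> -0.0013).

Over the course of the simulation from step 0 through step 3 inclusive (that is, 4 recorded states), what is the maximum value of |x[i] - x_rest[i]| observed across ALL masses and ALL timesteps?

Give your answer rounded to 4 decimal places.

Step 0: x=[6.0000 12.0000] v=[0.0000 2.0000]
Step 1: x=[6.0000 12.1600] v=[0.0000 1.6000]
Step 2: x=[6.0032 12.2736] v=[0.0320 1.1360]
Step 3: x=[6.0117 12.3364] v=[0.0854 0.6278]
Max displacement = 2.3364

Answer: 2.3364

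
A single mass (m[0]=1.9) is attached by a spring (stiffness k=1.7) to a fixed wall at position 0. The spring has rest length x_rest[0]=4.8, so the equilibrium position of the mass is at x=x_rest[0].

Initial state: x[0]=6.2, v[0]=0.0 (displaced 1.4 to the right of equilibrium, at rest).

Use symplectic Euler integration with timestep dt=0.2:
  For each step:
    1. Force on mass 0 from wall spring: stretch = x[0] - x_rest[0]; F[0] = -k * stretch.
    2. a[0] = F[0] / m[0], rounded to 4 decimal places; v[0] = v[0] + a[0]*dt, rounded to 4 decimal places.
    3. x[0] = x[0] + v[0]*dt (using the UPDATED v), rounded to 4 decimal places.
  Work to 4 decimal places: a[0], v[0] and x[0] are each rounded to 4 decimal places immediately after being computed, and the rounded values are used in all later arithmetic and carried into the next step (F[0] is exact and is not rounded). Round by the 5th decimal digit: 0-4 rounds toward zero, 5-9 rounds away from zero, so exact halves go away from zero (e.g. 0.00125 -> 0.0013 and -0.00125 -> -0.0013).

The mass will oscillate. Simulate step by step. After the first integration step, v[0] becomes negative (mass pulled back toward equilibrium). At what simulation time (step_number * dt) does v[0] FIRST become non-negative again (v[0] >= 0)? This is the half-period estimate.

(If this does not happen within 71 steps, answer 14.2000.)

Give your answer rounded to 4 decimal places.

Answer: 3.4000

Derivation:
Step 0: x=[6.2000] v=[0.0000]
Step 1: x=[6.1499] v=[-0.2505]
Step 2: x=[6.0515] v=[-0.4921]
Step 3: x=[5.9083] v=[-0.7161]
Step 4: x=[5.7254] v=[-0.9144]
Step 5: x=[5.5094] v=[-1.0800]
Step 6: x=[5.2680] v=[-1.2069]
Step 7: x=[5.0099] v=[-1.2906]
Step 8: x=[4.7443] v=[-1.3282]
Step 9: x=[4.4807] v=[-1.3182]
Step 10: x=[4.2285] v=[-1.2611]
Step 11: x=[3.9967] v=[-1.1588]
Step 12: x=[3.7937] v=[-1.0151]
Step 13: x=[3.6267] v=[-0.8350]
Step 14: x=[3.5017] v=[-0.6250]
Step 15: x=[3.4232] v=[-0.3927]
Step 16: x=[3.3939] v=[-0.1463]
Step 17: x=[3.4150] v=[0.1053]
First v>=0 after going negative at step 17, time=3.4000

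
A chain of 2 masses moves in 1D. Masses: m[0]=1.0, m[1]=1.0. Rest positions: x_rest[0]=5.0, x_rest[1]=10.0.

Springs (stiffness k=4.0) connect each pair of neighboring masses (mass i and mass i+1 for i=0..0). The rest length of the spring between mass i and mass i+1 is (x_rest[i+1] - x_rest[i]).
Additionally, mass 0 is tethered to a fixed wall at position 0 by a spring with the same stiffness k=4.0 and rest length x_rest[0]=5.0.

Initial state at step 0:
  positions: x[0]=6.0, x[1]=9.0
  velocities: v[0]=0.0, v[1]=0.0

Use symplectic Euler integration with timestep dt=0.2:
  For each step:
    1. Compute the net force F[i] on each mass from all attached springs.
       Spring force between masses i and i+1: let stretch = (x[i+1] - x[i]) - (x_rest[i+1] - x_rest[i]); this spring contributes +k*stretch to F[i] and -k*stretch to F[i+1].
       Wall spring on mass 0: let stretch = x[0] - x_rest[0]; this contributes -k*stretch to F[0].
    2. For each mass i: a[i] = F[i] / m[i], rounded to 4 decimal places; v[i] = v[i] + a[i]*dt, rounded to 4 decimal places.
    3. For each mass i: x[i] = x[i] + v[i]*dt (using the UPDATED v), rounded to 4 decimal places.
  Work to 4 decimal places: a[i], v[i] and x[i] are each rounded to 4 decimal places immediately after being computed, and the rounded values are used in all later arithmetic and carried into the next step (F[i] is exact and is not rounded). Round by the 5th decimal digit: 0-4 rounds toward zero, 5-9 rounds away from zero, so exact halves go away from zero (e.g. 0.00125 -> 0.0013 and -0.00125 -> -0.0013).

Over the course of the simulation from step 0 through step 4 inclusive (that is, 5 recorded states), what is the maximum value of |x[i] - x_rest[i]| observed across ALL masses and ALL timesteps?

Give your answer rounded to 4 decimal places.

Step 0: x=[6.0000 9.0000] v=[0.0000 0.0000]
Step 1: x=[5.5200 9.3200] v=[-2.4000 1.6000]
Step 2: x=[4.7648 9.8320] v=[-3.7760 2.5600]
Step 3: x=[4.0580 10.3332] v=[-3.5341 2.5062]
Step 4: x=[3.7059 10.6304] v=[-1.7603 1.4860]
Max displacement = 1.2941

Answer: 1.2941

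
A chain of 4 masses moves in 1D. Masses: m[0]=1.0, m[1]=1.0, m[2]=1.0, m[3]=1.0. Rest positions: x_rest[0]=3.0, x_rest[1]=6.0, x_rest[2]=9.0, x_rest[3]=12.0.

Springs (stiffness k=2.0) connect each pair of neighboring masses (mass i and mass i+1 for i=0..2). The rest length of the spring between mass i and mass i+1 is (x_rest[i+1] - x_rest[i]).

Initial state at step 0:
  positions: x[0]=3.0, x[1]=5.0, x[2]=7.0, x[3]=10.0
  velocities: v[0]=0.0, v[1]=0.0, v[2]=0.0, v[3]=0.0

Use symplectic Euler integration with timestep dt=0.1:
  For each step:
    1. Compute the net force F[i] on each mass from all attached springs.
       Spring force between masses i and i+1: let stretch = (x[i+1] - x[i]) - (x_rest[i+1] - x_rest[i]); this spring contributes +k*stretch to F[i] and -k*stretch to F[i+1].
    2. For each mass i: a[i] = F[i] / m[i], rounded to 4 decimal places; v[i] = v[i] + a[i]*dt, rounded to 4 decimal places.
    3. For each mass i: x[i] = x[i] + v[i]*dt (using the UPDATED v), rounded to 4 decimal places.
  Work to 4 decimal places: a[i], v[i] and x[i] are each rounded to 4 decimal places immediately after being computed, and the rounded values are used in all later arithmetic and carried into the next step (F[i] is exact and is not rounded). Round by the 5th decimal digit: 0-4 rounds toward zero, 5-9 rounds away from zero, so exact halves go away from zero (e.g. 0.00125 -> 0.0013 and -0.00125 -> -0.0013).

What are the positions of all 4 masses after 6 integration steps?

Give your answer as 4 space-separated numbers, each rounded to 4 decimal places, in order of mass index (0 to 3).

Answer: 2.6074 4.9994 7.3672 10.0261

Derivation:
Step 0: x=[3.0000 5.0000 7.0000 10.0000] v=[0.0000 0.0000 0.0000 0.0000]
Step 1: x=[2.9800 5.0000 7.0200 10.0000] v=[-0.2000 0.0000 0.2000 0.0000]
Step 2: x=[2.9404 5.0000 7.0592 10.0004] v=[-0.3960 0.0000 0.3920 0.0040]
Step 3: x=[2.8820 5.0000 7.1160 10.0020] v=[-0.5841 -0.0001 0.5684 0.0158]
Step 4: x=[2.8060 5.0000 7.1882 10.0059] v=[-0.7605 -0.0005 0.7224 0.0386]
Step 5: x=[2.7138 4.9998 7.2730 10.0134] v=[-0.9217 -0.0017 0.8483 0.0751]
Step 6: x=[2.6074 4.9994 7.3672 10.0261] v=[-1.0645 -0.0043 0.9417 0.1270]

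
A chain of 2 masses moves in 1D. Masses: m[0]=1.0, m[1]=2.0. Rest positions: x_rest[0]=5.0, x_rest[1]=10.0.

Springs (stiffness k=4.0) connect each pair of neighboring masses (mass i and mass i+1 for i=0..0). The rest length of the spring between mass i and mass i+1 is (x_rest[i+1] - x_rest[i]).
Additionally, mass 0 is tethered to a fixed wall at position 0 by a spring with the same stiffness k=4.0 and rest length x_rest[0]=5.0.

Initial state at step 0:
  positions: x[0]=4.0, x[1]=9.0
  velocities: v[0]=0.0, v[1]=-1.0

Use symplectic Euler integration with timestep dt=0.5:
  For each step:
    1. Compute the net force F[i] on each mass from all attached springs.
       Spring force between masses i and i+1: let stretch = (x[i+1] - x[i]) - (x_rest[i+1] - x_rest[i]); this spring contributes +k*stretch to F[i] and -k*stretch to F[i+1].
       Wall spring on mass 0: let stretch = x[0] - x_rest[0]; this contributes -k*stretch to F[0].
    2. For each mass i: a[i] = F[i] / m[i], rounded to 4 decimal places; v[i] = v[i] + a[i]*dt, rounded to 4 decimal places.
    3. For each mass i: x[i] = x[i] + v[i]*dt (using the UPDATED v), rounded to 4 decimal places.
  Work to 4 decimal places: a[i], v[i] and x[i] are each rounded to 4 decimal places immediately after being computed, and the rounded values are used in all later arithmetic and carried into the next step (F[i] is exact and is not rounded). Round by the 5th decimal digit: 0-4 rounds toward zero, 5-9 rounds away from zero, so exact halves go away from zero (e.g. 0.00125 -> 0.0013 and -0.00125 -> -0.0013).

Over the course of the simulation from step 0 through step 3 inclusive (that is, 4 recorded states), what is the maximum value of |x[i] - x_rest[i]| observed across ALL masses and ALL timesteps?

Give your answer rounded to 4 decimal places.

Answer: 1.5000

Derivation:
Step 0: x=[4.0000 9.0000] v=[0.0000 -1.0000]
Step 1: x=[5.0000 8.5000] v=[2.0000 -1.0000]
Step 2: x=[4.5000 8.7500] v=[-1.0000 0.5000]
Step 3: x=[3.7500 9.3750] v=[-1.5000 1.2500]
Max displacement = 1.5000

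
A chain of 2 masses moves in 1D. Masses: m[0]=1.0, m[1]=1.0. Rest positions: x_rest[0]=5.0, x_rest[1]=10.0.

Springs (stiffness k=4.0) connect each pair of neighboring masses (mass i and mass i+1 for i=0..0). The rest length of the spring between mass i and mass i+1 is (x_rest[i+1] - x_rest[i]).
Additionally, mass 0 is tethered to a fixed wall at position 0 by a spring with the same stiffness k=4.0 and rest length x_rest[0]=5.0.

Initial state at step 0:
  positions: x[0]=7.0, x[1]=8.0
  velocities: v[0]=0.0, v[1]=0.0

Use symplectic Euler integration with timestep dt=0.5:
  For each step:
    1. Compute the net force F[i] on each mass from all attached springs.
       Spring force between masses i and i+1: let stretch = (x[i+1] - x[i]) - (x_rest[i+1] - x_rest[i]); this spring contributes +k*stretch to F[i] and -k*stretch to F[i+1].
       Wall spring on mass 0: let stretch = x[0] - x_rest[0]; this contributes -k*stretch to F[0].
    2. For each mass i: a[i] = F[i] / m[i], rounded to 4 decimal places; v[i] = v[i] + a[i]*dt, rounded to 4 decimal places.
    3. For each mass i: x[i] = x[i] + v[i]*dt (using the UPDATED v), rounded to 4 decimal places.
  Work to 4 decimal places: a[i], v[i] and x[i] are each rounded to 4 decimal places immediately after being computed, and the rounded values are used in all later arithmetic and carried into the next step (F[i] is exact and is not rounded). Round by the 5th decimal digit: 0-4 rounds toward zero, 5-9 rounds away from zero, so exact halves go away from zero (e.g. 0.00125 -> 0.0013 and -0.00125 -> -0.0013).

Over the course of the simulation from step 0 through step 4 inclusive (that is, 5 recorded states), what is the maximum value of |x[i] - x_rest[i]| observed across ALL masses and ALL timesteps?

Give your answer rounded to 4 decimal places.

Answer: 4.0000

Derivation:
Step 0: x=[7.0000 8.0000] v=[0.0000 0.0000]
Step 1: x=[1.0000 12.0000] v=[-12.0000 8.0000]
Step 2: x=[5.0000 10.0000] v=[8.0000 -4.0000]
Step 3: x=[9.0000 8.0000] v=[8.0000 -4.0000]
Step 4: x=[3.0000 12.0000] v=[-12.0000 8.0000]
Max displacement = 4.0000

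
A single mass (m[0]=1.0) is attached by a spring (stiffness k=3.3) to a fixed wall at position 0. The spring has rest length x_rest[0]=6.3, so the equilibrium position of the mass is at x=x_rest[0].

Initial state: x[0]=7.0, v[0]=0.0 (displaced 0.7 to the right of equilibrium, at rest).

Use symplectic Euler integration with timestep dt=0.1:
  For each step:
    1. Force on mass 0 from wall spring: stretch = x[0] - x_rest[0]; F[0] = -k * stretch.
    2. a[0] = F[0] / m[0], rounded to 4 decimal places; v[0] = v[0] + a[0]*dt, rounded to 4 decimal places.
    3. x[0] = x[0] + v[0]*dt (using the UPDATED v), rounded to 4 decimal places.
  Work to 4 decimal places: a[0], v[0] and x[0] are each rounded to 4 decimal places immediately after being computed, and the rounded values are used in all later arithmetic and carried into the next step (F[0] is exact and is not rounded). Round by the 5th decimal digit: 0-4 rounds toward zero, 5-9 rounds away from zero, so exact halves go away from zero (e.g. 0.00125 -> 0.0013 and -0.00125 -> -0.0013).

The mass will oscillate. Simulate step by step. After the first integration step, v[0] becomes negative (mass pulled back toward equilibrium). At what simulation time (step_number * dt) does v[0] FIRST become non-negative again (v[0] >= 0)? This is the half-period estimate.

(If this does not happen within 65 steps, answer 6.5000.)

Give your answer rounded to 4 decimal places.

Answer: 1.8000

Derivation:
Step 0: x=[7.0000] v=[0.0000]
Step 1: x=[6.9769] v=[-0.2310]
Step 2: x=[6.9315] v=[-0.4544]
Step 3: x=[6.8652] v=[-0.6628]
Step 4: x=[6.7803] v=[-0.8493]
Step 5: x=[6.6795] v=[-1.0078]
Step 6: x=[6.5662] v=[-1.1330]
Step 7: x=[6.4441] v=[-1.2209]
Step 8: x=[6.3173] v=[-1.2685]
Step 9: x=[6.1899] v=[-1.2742]
Step 10: x=[6.0661] v=[-1.2379]
Step 11: x=[5.9500] v=[-1.1607]
Step 12: x=[5.8455] v=[-1.0452]
Step 13: x=[5.7560] v=[-0.8952]
Step 14: x=[5.6844] v=[-0.7157]
Step 15: x=[5.6331] v=[-0.5126]
Step 16: x=[5.6039] v=[-0.2925]
Step 17: x=[5.5976] v=[-0.0628]
Step 18: x=[5.6145] v=[0.1690]
First v>=0 after going negative at step 18, time=1.8000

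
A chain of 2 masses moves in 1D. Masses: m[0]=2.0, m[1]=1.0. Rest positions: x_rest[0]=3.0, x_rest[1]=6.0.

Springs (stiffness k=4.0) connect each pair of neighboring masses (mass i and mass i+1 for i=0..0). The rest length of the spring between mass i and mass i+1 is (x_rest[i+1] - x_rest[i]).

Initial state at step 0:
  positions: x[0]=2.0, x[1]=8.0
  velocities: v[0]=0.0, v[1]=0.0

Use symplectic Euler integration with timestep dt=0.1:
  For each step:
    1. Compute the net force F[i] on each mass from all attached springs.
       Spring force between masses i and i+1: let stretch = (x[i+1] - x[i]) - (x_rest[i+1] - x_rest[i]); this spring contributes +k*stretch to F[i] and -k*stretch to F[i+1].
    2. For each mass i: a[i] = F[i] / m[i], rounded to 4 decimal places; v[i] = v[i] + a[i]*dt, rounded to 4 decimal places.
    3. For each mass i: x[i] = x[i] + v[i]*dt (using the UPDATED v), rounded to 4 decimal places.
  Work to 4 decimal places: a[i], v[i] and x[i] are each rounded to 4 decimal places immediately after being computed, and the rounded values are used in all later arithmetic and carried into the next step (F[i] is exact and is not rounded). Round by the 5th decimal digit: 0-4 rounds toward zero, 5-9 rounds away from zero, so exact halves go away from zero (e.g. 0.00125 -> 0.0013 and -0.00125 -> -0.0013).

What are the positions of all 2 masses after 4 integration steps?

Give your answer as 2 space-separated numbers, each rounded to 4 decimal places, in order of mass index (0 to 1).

Step 0: x=[2.0000 8.0000] v=[0.0000 0.0000]
Step 1: x=[2.0600 7.8800] v=[0.6000 -1.2000]
Step 2: x=[2.1764 7.6472] v=[1.1640 -2.3280]
Step 3: x=[2.3422 7.3156] v=[1.6582 -3.3163]
Step 4: x=[2.5475 6.9050] v=[2.0529 -4.1057]

Answer: 2.5475 6.9050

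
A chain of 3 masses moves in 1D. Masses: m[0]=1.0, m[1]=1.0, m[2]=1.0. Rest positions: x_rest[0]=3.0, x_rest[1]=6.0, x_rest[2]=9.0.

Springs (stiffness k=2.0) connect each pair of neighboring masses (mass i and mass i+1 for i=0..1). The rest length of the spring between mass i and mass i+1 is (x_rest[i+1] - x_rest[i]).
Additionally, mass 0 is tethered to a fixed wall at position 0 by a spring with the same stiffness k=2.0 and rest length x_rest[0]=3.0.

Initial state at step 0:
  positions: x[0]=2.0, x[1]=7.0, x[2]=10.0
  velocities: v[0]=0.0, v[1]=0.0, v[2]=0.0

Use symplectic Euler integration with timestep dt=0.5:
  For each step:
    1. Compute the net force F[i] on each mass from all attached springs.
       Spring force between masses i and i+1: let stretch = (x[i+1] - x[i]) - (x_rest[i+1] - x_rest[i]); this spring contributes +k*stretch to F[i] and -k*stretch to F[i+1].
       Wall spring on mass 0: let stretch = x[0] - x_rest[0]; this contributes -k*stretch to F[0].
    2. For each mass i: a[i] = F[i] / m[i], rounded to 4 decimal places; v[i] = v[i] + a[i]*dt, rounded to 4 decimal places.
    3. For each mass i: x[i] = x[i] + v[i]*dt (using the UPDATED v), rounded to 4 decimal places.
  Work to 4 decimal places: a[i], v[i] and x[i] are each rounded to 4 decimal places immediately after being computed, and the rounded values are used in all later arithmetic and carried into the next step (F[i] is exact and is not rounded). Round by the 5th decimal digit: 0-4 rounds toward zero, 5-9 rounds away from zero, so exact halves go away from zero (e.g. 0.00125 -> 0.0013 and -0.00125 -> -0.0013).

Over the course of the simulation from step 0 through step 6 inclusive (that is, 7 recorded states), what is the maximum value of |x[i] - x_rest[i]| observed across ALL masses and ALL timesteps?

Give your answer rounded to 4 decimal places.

Answer: 1.5000

Derivation:
Step 0: x=[2.0000 7.0000 10.0000] v=[0.0000 0.0000 0.0000]
Step 1: x=[3.5000 6.0000 10.0000] v=[3.0000 -2.0000 0.0000]
Step 2: x=[4.5000 5.7500 9.5000] v=[2.0000 -0.5000 -1.0000]
Step 3: x=[3.8750 6.7500 8.6250] v=[-1.2500 2.0000 -1.7500]
Step 4: x=[2.7500 7.2500 8.3125] v=[-2.2500 1.0000 -0.6250]
Step 5: x=[2.5000 6.0313 8.9688] v=[-0.5000 -2.4375 1.3125]
Step 6: x=[2.7657 4.5157 9.6563] v=[0.5313 -3.0313 1.3750]
Max displacement = 1.5000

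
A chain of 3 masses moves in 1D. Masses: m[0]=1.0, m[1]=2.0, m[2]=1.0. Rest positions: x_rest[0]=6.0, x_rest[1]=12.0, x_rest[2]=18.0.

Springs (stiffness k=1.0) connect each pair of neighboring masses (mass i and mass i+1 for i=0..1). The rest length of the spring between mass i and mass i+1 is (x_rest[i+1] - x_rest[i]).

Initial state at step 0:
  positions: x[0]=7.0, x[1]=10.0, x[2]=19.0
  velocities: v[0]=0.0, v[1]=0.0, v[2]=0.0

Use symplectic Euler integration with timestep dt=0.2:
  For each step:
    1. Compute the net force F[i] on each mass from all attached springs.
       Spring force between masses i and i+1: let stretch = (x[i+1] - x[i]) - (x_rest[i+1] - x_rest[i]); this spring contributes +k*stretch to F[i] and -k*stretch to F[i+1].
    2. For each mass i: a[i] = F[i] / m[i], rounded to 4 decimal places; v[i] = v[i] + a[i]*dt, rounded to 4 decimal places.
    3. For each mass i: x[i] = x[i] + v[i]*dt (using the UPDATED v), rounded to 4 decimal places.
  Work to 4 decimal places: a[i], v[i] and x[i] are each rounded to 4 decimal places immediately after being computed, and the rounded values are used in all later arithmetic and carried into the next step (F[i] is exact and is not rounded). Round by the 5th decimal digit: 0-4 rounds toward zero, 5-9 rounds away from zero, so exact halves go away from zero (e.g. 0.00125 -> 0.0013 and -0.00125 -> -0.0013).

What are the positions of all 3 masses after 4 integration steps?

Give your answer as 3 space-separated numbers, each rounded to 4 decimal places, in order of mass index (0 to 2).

Answer: 5.9387 11.0613 17.9387

Derivation:
Step 0: x=[7.0000 10.0000 19.0000] v=[0.0000 0.0000 0.0000]
Step 1: x=[6.8800 10.1200 18.8800] v=[-0.6000 0.6000 -0.6000]
Step 2: x=[6.6496 10.3504 18.6496] v=[-1.1520 1.1520 -1.1520]
Step 3: x=[6.3272 10.6728 18.3272] v=[-1.6118 1.6118 -1.6118]
Step 4: x=[5.9387 11.0613 17.9387] v=[-1.9427 1.9427 -1.9427]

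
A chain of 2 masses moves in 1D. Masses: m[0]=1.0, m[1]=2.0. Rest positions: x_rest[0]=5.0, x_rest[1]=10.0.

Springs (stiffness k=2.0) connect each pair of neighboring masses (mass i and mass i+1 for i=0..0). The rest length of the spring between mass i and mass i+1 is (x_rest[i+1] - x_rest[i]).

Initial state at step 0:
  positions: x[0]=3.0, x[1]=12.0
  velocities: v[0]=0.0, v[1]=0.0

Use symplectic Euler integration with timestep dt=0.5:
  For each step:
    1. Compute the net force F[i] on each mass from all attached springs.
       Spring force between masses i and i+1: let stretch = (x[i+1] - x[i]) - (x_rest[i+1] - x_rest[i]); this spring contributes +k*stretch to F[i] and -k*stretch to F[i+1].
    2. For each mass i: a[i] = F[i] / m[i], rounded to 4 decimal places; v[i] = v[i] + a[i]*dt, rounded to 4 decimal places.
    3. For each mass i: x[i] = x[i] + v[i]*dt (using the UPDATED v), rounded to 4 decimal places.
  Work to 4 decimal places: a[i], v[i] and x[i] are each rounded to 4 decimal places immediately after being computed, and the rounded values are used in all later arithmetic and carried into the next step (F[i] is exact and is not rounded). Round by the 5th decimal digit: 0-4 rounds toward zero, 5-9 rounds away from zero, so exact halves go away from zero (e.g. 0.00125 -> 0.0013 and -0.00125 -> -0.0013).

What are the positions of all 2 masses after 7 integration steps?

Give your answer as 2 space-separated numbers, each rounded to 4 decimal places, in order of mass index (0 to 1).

Step 0: x=[3.0000 12.0000] v=[0.0000 0.0000]
Step 1: x=[5.0000 11.0000] v=[4.0000 -2.0000]
Step 2: x=[7.5000 9.7500] v=[5.0000 -2.5000]
Step 3: x=[8.6250 9.1875] v=[2.2500 -1.1250]
Step 4: x=[7.5313 9.7344] v=[-2.1875 1.0938]
Step 5: x=[5.0391 10.9806] v=[-4.9844 2.4923]
Step 6: x=[3.0177 11.9914] v=[-4.0429 2.0216]
Step 7: x=[2.9831 12.0088] v=[-0.0692 0.0348]

Answer: 2.9831 12.0088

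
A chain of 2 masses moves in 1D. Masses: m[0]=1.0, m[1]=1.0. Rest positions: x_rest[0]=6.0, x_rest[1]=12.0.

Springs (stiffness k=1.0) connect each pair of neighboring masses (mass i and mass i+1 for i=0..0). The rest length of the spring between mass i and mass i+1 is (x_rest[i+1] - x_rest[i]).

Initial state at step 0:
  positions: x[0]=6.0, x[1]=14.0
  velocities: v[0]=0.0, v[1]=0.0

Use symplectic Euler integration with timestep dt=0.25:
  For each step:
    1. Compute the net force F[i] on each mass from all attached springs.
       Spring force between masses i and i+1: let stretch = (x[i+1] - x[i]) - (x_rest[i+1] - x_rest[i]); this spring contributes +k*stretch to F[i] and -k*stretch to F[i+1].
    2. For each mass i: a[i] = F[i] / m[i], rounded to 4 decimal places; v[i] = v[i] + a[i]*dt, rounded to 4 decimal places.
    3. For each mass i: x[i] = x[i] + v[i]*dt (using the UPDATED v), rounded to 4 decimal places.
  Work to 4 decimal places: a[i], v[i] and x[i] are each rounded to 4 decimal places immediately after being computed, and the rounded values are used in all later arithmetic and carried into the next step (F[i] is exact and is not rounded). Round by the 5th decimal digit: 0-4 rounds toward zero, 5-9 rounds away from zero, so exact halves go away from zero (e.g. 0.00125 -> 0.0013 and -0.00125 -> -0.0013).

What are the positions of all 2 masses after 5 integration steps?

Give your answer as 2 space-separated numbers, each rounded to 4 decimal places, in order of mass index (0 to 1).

Answer: 7.3807 12.6194

Derivation:
Step 0: x=[6.0000 14.0000] v=[0.0000 0.0000]
Step 1: x=[6.1250 13.8750] v=[0.5000 -0.5000]
Step 2: x=[6.3594 13.6406] v=[0.9375 -0.9375]
Step 3: x=[6.6739 13.3262] v=[1.2578 -1.2578]
Step 4: x=[7.0291 12.9710] v=[1.4209 -1.4209]
Step 5: x=[7.3807 12.6194] v=[1.4064 -1.4064]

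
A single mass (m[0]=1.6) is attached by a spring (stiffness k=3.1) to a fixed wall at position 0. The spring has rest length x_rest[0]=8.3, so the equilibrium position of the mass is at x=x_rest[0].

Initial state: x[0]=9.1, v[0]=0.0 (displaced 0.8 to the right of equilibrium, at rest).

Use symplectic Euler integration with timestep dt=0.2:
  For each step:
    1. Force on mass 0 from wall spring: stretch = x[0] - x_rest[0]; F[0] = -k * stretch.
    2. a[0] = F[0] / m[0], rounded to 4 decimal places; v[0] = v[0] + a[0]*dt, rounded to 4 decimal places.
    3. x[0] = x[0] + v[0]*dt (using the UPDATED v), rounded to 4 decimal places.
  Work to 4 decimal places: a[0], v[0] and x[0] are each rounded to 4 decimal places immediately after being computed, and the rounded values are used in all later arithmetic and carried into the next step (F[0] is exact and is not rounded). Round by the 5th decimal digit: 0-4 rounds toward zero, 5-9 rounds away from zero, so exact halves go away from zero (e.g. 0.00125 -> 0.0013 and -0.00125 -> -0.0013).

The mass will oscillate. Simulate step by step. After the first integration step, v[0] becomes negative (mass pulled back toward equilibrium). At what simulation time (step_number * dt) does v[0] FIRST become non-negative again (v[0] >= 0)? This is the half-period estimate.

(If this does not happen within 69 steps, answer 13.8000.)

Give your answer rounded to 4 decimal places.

Step 0: x=[9.1000] v=[0.0000]
Step 1: x=[9.0380] v=[-0.3100]
Step 2: x=[8.9188] v=[-0.5960]
Step 3: x=[8.7516] v=[-0.8358]
Step 4: x=[8.5494] v=[-1.0108]
Step 5: x=[8.3279] v=[-1.1074]
Step 6: x=[8.1043] v=[-1.1182]
Step 7: x=[7.8958] v=[-1.0424]
Step 8: x=[7.7186] v=[-0.8858]
Step 9: x=[7.5865] v=[-0.6605]
Step 10: x=[7.5097] v=[-0.3840]
Step 11: x=[7.4941] v=[-0.0778]
Step 12: x=[7.5410] v=[0.2345]
First v>=0 after going negative at step 12, time=2.4000

Answer: 2.4000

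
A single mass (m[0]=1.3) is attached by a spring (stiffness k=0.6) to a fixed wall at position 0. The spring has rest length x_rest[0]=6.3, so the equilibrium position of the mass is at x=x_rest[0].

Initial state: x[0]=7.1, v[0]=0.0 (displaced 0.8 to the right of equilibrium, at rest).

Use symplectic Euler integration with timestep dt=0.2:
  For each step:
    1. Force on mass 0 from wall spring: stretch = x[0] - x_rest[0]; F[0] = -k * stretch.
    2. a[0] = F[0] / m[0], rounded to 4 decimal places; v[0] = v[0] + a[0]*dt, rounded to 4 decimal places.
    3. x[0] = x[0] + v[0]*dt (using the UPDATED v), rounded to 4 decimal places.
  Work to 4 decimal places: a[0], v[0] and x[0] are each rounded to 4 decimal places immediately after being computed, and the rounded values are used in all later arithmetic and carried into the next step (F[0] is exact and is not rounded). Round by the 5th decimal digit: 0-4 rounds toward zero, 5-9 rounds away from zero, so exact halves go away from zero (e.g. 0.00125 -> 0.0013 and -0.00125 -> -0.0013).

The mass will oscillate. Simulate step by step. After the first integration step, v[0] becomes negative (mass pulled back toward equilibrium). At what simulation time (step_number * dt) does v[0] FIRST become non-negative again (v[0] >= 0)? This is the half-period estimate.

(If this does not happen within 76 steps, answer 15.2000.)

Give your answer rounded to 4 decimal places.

Answer: 4.8000

Derivation:
Step 0: x=[7.1000] v=[0.0000]
Step 1: x=[7.0852] v=[-0.0738]
Step 2: x=[7.0559] v=[-0.1463]
Step 3: x=[7.0127] v=[-0.2161]
Step 4: x=[6.9563] v=[-0.2819]
Step 5: x=[6.8878] v=[-0.3425]
Step 6: x=[6.8084] v=[-0.3968]
Step 7: x=[6.7197] v=[-0.4437]
Step 8: x=[6.6232] v=[-0.4824]
Step 9: x=[6.5208] v=[-0.5122]
Step 10: x=[6.4143] v=[-0.5326]
Step 11: x=[6.3057] v=[-0.5432]
Step 12: x=[6.1970] v=[-0.5437]
Step 13: x=[6.0902] v=[-0.5342]
Step 14: x=[5.9872] v=[-0.5148]
Step 15: x=[5.8900] v=[-0.4859]
Step 16: x=[5.8004] v=[-0.4481]
Step 17: x=[5.7200] v=[-0.4020]
Step 18: x=[5.6503] v=[-0.3485]
Step 19: x=[5.5926] v=[-0.2885]
Step 20: x=[5.5480] v=[-0.2232]
Step 21: x=[5.5172] v=[-0.1538]
Step 22: x=[5.5009] v=[-0.0815]
Step 23: x=[5.4994] v=[-0.0077]
Step 24: x=[5.5126] v=[0.0662]
First v>=0 after going negative at step 24, time=4.8000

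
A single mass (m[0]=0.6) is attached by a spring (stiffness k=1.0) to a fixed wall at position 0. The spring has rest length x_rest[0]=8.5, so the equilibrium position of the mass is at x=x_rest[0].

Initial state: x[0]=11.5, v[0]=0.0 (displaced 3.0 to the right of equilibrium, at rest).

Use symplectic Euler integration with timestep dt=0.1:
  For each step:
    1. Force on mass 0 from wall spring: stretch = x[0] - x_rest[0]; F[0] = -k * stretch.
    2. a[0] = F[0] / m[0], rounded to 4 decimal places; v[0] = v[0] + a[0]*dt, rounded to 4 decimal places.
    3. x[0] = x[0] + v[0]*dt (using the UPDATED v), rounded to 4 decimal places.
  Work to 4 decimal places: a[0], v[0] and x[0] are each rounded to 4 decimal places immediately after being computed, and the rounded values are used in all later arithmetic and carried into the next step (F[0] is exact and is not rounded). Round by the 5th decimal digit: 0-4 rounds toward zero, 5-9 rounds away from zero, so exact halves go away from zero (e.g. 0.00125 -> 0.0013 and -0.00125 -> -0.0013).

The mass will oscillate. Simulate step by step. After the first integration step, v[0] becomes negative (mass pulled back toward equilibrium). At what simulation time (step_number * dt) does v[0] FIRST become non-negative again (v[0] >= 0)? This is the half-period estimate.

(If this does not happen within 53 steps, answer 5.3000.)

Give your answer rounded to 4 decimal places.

Step 0: x=[11.5000] v=[0.0000]
Step 1: x=[11.4500] v=[-0.5000]
Step 2: x=[11.3508] v=[-0.9917]
Step 3: x=[11.2041] v=[-1.4668]
Step 4: x=[11.0124] v=[-1.9175]
Step 5: x=[10.7788] v=[-2.3362]
Step 6: x=[10.5072] v=[-2.7160]
Step 7: x=[10.2022] v=[-3.0505]
Step 8: x=[9.8688] v=[-3.3342]
Step 9: x=[9.5126] v=[-3.5623]
Step 10: x=[9.1395] v=[-3.7311]
Step 11: x=[8.7557] v=[-3.8377]
Step 12: x=[8.3677] v=[-3.8803]
Step 13: x=[7.9819] v=[-3.8583]
Step 14: x=[7.6047] v=[-3.7720]
Step 15: x=[7.2424] v=[-3.6228]
Step 16: x=[6.9011] v=[-3.4132]
Step 17: x=[6.5864] v=[-3.1467]
Step 18: x=[6.3036] v=[-2.8278]
Step 19: x=[6.0574] v=[-2.4617]
Step 20: x=[5.8519] v=[-2.0546]
Step 21: x=[5.6906] v=[-1.6133]
Step 22: x=[5.5761] v=[-1.1451]
Step 23: x=[5.5103] v=[-0.6578]
Step 24: x=[5.4944] v=[-0.1595]
Step 25: x=[5.5285] v=[0.3414]
First v>=0 after going negative at step 25, time=2.5000

Answer: 2.5000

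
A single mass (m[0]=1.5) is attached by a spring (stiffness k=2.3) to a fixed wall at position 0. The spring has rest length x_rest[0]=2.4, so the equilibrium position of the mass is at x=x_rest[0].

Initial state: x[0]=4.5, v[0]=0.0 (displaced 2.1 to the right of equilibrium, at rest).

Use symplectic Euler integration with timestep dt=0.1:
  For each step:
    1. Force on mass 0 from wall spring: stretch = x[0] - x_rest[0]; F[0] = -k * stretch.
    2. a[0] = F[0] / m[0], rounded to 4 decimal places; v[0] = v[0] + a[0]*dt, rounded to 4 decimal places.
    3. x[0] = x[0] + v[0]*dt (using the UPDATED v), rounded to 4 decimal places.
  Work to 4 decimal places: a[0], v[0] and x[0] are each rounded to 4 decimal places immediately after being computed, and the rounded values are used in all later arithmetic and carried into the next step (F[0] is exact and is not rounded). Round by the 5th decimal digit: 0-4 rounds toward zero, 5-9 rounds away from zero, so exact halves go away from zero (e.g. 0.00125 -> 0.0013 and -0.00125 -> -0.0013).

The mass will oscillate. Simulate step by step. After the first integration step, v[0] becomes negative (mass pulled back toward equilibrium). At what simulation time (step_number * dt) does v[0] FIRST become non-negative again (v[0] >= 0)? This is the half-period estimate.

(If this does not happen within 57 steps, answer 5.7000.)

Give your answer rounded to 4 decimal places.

Answer: 2.6000

Derivation:
Step 0: x=[4.5000] v=[0.0000]
Step 1: x=[4.4678] v=[-0.3220]
Step 2: x=[4.4039] v=[-0.6391]
Step 3: x=[4.3093] v=[-0.9464]
Step 4: x=[4.1854] v=[-1.2392]
Step 5: x=[4.0341] v=[-1.5130]
Step 6: x=[3.8577] v=[-1.7636]
Step 7: x=[3.6590] v=[-1.9871]
Step 8: x=[3.4410] v=[-2.1802]
Step 9: x=[3.2070] v=[-2.3398]
Step 10: x=[2.9607] v=[-2.4635]
Step 11: x=[2.7058] v=[-2.5495]
Step 12: x=[2.4462] v=[-2.5964]
Step 13: x=[2.1859] v=[-2.6035]
Step 14: x=[1.9288] v=[-2.5707]
Step 15: x=[1.6790] v=[-2.4985]
Step 16: x=[1.4402] v=[-2.3880]
Step 17: x=[1.2161] v=[-2.2408]
Step 18: x=[1.0102] v=[-2.0593]
Step 19: x=[0.8256] v=[-1.8462]
Step 20: x=[0.6651] v=[-1.6048]
Step 21: x=[0.5312] v=[-1.3388]
Step 22: x=[0.4260] v=[-1.0523]
Step 23: x=[0.3510] v=[-0.7496]
Step 24: x=[0.3075] v=[-0.4354]
Step 25: x=[0.2960] v=[-0.1146]
Step 26: x=[0.3168] v=[0.2080]
First v>=0 after going negative at step 26, time=2.6000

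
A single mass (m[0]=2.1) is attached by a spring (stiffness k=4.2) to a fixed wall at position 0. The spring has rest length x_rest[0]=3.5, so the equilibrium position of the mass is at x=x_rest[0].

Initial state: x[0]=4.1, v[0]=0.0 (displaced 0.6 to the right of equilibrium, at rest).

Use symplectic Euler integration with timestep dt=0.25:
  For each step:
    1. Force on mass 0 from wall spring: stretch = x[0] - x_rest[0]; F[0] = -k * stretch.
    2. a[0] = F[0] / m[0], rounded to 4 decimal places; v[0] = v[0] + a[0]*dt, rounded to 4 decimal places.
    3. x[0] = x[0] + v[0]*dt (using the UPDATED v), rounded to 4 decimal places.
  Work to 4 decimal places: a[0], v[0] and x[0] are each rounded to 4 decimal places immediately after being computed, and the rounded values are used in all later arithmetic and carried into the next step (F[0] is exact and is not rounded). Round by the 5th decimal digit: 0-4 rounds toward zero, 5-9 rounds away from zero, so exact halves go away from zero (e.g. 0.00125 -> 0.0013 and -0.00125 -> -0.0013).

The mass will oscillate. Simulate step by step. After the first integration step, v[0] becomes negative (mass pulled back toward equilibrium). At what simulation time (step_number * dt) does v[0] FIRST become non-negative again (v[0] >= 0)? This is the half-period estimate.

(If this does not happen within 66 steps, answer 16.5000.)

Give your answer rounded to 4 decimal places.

Step 0: x=[4.1000] v=[0.0000]
Step 1: x=[4.0250] v=[-0.3000]
Step 2: x=[3.8844] v=[-0.5625]
Step 3: x=[3.6957] v=[-0.7547]
Step 4: x=[3.4826] v=[-0.8526]
Step 5: x=[3.2716] v=[-0.8439]
Step 6: x=[3.0892] v=[-0.7297]
Step 7: x=[2.9581] v=[-0.5243]
Step 8: x=[2.8948] v=[-0.2534]
Step 9: x=[2.9071] v=[0.0492]
First v>=0 after going negative at step 9, time=2.2500

Answer: 2.2500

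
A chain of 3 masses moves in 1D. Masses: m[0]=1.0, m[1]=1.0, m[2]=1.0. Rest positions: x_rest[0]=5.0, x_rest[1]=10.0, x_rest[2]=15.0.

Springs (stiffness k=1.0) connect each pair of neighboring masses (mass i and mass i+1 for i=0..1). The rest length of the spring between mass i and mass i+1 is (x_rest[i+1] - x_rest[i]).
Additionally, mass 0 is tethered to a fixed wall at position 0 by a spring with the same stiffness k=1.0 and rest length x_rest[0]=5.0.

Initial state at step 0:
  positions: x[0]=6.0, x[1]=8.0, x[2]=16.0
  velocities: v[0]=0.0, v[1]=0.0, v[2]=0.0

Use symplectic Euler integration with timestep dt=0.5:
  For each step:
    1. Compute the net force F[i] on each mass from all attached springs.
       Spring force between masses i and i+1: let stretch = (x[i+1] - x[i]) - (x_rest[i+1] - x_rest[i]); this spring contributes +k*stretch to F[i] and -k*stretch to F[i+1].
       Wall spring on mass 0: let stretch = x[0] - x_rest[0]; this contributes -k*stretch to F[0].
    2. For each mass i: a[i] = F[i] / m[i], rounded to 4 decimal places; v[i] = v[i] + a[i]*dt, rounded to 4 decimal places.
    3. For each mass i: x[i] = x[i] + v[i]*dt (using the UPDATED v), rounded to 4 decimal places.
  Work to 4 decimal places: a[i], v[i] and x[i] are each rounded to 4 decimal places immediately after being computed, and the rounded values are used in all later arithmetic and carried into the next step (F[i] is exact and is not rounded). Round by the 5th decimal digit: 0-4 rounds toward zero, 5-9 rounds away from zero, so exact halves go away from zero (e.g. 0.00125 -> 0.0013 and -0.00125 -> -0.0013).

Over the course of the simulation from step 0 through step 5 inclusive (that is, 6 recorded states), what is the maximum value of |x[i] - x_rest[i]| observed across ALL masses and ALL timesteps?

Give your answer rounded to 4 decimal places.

Step 0: x=[6.0000 8.0000 16.0000] v=[0.0000 0.0000 0.0000]
Step 1: x=[5.0000 9.5000 15.2500] v=[-2.0000 3.0000 -1.5000]
Step 2: x=[3.8750 11.3125 14.3125] v=[-2.2500 3.6250 -1.8750]
Step 3: x=[3.6406 12.0157 13.8750] v=[-0.4688 1.4063 -0.8750]
Step 4: x=[4.5899 11.0899 14.2227] v=[1.8985 -1.8516 0.6954]
Step 5: x=[6.0167 9.3223 15.0372] v=[2.8536 -3.5352 1.6290]
Max displacement = 2.0157

Answer: 2.0157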